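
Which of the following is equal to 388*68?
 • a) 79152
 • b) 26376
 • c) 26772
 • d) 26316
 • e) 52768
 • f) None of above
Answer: f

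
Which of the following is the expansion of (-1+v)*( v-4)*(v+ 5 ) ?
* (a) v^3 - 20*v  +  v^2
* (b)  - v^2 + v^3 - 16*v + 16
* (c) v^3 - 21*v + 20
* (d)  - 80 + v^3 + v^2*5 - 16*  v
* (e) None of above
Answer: c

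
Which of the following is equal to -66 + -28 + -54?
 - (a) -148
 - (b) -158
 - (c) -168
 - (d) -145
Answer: a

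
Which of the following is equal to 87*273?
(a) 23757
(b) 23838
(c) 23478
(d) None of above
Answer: d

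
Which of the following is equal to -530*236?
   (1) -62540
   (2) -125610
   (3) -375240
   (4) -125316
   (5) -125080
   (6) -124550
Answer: 5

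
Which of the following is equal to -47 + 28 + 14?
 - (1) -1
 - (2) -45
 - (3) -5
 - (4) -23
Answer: 3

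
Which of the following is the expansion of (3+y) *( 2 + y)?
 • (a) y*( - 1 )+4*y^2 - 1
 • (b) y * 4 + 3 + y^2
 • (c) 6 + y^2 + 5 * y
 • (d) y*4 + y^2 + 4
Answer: c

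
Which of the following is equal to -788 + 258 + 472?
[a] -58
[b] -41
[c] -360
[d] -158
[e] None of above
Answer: a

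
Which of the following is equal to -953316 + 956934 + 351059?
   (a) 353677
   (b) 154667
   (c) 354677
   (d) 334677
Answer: c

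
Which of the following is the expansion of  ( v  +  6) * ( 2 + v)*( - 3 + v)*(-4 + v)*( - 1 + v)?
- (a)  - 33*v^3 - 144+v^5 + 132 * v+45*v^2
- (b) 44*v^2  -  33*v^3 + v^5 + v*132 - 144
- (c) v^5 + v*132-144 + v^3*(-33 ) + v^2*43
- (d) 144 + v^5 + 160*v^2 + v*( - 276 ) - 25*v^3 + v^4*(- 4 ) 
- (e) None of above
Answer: b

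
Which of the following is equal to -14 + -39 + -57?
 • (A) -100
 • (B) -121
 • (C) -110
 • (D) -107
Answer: C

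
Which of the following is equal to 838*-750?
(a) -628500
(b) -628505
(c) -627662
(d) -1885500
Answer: a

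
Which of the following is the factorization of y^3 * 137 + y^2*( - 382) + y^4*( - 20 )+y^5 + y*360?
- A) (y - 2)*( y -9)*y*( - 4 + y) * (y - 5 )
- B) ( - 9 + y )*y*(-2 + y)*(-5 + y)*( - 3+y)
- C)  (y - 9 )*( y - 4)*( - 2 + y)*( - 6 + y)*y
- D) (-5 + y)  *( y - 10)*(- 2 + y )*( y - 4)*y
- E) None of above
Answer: A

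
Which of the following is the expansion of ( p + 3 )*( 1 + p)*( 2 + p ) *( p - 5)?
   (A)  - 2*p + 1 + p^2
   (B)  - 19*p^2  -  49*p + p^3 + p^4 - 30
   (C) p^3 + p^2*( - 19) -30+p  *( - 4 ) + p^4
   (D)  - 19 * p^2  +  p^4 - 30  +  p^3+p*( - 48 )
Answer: B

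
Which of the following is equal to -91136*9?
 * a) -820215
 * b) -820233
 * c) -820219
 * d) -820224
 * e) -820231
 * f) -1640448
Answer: d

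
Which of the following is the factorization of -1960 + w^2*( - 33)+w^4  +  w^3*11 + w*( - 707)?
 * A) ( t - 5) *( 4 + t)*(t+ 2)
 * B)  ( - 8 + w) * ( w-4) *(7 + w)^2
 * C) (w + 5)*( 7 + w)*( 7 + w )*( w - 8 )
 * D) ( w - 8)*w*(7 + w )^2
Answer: C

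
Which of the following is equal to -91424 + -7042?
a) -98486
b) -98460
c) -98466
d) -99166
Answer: c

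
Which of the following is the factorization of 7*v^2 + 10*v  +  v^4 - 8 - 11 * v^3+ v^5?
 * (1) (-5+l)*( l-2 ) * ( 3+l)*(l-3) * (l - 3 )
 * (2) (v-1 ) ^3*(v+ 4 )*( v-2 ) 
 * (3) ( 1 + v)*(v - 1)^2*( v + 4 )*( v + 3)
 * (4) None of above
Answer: 4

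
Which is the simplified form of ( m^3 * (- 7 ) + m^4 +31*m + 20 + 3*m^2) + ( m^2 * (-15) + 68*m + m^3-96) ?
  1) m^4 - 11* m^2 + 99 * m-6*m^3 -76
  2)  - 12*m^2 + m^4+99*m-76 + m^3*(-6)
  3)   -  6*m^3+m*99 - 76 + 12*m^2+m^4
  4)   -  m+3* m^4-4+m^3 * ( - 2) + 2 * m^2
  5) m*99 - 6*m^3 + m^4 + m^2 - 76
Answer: 2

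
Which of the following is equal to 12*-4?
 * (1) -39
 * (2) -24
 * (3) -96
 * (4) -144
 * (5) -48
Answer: 5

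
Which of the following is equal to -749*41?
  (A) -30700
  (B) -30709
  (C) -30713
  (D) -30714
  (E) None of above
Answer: B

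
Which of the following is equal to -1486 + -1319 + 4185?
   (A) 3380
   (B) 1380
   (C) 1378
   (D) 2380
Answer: B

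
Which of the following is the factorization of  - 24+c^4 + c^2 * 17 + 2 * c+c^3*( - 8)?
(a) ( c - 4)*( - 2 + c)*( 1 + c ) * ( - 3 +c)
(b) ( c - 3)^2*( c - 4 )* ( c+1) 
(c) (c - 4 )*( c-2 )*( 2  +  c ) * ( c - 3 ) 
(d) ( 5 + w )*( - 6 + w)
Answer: a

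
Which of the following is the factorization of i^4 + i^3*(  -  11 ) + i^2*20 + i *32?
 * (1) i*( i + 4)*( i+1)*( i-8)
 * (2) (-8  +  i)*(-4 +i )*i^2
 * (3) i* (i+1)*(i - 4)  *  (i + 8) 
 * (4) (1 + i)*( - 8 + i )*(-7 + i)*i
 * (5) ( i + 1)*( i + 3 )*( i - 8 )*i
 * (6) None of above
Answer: 6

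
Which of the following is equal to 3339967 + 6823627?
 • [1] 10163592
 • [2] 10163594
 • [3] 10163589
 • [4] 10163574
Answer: 2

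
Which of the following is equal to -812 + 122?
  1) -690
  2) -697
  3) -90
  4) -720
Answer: 1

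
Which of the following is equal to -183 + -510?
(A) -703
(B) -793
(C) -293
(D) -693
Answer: D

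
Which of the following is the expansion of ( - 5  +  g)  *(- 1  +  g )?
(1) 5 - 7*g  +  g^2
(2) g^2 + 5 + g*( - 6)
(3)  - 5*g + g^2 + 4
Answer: 2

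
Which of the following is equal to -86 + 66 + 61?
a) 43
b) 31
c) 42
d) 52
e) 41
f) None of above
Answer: e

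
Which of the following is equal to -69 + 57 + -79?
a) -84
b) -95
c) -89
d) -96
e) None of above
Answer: e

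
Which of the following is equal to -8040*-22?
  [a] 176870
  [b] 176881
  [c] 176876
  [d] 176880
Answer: d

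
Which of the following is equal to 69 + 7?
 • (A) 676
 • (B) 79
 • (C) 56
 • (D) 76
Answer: D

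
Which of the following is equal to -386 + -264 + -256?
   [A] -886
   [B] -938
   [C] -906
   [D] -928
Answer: C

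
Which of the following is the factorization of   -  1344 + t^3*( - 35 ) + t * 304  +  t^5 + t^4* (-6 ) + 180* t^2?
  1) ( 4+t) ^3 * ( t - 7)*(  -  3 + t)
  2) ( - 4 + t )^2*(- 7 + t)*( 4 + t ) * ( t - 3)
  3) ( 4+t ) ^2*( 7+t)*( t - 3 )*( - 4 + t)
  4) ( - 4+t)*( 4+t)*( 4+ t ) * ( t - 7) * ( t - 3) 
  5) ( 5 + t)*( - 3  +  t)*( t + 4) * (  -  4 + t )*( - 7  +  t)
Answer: 4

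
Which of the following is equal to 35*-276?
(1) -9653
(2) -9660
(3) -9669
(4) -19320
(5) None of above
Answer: 2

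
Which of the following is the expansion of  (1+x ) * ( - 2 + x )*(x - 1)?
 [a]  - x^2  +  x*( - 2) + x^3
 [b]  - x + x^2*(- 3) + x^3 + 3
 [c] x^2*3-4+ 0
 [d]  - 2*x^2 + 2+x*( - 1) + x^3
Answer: d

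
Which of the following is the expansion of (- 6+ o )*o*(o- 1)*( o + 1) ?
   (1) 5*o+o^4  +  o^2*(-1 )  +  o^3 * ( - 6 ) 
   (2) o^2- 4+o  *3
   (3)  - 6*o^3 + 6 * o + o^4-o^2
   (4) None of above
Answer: 3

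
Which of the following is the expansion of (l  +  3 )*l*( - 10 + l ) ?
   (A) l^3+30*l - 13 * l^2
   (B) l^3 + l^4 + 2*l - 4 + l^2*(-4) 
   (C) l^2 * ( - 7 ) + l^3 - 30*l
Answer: C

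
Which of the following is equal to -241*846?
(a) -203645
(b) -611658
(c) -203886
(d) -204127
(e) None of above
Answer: c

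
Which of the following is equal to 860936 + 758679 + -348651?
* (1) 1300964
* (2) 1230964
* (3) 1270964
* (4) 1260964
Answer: 3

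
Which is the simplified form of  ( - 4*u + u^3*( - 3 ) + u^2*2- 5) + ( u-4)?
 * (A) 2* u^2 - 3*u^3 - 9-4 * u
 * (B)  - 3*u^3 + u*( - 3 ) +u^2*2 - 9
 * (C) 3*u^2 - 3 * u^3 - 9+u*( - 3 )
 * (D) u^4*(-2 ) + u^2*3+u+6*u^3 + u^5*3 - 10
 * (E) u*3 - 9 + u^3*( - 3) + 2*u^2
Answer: B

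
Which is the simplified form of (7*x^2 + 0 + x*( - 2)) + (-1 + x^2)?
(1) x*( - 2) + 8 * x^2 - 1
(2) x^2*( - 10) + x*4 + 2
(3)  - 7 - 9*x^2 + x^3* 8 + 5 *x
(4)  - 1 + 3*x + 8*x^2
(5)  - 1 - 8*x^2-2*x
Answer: 1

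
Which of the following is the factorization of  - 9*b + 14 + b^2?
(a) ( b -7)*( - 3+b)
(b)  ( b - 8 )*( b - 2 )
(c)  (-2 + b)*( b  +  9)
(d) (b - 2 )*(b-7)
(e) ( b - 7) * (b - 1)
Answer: d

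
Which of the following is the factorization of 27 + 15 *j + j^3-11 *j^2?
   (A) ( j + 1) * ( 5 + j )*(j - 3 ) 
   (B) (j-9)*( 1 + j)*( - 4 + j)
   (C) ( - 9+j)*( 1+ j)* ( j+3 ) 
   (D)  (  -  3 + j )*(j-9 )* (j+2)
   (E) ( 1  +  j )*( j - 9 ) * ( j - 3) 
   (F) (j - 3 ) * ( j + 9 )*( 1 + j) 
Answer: E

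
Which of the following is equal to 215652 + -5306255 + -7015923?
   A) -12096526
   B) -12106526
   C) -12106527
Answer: B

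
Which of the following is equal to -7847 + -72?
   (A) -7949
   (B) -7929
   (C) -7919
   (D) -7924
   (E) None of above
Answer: C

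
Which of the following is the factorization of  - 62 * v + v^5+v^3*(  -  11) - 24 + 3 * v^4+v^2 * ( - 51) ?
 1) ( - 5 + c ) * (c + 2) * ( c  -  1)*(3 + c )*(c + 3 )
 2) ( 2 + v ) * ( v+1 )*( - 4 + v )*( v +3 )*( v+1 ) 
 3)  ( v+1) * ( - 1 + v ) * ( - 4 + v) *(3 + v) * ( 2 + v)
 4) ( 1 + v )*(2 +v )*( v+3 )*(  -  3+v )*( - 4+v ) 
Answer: 2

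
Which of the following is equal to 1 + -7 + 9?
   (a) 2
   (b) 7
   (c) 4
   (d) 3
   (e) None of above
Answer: d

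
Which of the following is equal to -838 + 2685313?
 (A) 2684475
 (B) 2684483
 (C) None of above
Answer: A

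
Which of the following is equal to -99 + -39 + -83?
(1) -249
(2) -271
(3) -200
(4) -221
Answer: 4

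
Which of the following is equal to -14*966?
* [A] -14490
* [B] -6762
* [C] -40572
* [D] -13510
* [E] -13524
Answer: E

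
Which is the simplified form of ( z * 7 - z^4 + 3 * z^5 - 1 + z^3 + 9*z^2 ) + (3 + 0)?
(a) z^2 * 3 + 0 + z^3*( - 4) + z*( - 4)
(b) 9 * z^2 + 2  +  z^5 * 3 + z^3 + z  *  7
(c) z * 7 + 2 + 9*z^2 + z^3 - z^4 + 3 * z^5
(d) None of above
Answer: c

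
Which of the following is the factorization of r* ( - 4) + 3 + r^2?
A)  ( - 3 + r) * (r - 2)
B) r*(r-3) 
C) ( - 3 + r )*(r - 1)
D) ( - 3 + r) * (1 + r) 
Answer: C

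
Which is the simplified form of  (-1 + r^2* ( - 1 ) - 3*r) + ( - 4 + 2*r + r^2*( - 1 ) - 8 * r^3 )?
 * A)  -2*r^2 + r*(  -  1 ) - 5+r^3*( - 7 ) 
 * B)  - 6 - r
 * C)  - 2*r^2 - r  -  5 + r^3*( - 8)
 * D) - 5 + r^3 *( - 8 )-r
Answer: C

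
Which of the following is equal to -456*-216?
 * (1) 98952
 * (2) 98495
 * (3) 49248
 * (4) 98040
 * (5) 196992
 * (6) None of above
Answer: 6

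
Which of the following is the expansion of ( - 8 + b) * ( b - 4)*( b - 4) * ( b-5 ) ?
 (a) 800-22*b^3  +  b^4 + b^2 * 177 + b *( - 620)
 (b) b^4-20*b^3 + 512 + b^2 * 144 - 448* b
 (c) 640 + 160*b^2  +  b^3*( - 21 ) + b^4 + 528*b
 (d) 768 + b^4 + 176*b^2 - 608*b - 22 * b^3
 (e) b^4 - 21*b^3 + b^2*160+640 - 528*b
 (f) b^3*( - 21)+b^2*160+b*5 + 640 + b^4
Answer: e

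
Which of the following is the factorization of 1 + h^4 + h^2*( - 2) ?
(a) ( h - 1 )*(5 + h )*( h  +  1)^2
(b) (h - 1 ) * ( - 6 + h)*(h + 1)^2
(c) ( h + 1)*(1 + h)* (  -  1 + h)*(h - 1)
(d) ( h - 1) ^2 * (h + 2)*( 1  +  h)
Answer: c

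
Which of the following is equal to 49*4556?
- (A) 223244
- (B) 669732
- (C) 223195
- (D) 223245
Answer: A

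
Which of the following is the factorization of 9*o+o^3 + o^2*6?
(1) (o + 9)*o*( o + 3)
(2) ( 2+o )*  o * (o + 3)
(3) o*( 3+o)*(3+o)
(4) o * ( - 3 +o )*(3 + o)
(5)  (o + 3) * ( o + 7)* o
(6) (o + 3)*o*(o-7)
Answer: 3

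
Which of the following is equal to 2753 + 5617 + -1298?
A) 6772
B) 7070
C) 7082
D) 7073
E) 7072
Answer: E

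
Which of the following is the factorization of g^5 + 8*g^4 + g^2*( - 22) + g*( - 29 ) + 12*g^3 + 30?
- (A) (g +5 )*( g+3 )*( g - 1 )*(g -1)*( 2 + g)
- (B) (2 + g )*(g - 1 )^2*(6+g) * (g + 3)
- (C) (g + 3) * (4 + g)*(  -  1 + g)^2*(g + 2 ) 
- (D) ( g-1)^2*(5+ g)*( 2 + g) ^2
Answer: A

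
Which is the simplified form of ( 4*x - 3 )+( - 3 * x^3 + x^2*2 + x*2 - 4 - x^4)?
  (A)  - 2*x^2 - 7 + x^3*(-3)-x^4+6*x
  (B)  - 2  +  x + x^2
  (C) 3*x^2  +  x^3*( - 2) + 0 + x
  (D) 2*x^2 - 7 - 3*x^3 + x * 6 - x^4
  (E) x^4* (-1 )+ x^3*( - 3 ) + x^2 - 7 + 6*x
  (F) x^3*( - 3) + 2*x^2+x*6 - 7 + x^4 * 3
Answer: D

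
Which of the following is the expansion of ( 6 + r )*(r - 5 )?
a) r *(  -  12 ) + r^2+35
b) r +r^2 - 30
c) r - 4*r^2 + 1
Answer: b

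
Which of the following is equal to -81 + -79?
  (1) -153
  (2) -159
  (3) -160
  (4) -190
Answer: 3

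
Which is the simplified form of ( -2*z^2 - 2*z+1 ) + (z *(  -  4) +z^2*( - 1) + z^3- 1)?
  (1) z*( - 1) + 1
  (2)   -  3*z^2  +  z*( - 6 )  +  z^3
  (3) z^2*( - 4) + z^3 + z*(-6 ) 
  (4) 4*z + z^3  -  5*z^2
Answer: 2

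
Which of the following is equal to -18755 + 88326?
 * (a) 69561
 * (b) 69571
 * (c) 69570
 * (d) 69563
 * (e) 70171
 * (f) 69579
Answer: b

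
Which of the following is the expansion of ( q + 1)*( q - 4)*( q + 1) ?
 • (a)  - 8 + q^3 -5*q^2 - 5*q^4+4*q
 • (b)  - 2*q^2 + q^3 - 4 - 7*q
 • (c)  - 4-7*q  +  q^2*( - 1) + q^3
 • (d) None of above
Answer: b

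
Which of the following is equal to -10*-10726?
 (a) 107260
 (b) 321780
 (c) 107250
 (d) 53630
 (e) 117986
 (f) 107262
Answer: a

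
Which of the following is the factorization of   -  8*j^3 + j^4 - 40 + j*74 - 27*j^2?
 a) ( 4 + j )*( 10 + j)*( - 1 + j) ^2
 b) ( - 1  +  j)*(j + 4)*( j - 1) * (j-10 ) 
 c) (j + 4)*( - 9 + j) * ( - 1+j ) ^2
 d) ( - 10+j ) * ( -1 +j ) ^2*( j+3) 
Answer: b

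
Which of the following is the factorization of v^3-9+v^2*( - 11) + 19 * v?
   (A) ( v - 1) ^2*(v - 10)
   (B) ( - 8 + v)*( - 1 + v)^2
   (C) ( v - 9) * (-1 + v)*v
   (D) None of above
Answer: D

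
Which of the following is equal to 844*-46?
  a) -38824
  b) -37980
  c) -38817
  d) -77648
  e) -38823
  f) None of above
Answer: a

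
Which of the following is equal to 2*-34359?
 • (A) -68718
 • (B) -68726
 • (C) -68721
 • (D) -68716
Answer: A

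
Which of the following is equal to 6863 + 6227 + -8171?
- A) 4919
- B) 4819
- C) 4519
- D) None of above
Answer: A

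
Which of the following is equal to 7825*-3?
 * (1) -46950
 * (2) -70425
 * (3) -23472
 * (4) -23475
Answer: 4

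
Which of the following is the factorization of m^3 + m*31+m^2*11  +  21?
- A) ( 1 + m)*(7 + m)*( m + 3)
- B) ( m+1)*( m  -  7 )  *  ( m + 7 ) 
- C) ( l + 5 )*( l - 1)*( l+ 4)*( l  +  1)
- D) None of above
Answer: A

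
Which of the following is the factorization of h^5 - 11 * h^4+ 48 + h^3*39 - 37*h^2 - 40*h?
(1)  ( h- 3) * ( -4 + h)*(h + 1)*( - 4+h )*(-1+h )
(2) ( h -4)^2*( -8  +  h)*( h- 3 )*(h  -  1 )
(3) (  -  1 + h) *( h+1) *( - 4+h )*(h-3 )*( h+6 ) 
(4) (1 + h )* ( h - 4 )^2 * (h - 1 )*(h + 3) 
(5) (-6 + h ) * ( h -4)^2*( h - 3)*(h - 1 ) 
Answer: 1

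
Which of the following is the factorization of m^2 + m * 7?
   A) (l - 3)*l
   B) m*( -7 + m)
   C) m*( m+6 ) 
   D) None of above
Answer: D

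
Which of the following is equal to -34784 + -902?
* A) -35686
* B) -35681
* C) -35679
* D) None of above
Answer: A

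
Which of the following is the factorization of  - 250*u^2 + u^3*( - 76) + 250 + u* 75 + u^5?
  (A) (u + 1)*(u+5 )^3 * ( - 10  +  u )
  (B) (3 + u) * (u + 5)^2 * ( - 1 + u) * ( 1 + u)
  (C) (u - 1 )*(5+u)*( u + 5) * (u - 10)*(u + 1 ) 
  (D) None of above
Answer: C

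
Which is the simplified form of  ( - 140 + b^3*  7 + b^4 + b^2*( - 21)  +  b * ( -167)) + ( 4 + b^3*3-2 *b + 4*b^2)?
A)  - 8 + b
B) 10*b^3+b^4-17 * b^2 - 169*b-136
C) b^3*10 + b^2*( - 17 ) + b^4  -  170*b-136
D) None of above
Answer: B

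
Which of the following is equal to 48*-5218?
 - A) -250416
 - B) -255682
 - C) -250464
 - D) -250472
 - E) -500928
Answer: C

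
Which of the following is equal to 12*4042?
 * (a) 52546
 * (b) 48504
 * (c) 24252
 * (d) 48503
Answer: b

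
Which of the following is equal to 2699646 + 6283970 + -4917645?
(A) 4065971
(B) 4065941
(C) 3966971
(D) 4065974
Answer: A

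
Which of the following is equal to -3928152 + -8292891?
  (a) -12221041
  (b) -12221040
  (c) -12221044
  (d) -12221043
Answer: d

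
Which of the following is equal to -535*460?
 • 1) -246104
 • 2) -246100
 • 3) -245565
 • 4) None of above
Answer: 2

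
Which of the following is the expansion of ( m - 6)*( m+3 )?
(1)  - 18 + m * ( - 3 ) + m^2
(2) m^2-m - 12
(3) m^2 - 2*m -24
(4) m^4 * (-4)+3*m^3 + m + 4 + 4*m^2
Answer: 1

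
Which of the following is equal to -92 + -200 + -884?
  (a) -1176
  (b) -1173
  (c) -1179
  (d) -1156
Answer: a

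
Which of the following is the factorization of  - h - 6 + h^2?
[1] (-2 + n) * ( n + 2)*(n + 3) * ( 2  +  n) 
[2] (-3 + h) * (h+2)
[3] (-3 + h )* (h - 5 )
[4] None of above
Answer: 2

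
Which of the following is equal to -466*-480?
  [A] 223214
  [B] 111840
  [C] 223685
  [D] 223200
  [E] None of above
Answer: E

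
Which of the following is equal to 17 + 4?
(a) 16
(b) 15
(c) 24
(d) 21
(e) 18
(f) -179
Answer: d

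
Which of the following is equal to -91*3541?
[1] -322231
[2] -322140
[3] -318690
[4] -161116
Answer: 1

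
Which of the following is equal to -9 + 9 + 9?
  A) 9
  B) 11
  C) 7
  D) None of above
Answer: A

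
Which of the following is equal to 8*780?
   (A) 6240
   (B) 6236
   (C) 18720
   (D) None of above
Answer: A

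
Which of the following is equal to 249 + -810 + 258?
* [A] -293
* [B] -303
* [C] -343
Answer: B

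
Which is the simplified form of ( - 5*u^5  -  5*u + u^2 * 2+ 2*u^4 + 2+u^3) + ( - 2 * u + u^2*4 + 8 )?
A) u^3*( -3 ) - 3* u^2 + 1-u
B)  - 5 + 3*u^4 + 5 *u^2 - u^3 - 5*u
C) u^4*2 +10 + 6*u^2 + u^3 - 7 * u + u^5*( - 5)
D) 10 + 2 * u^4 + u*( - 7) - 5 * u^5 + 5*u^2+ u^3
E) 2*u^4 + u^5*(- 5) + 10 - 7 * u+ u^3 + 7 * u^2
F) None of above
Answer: C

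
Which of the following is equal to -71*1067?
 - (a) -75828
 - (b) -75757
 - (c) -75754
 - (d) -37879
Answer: b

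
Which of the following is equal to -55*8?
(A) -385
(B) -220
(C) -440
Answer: C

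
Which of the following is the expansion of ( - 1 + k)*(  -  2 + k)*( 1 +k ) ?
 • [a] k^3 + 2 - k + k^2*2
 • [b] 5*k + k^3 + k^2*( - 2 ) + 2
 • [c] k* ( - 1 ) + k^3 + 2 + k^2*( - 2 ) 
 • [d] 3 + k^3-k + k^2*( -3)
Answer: c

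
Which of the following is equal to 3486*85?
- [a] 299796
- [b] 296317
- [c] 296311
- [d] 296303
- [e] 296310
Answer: e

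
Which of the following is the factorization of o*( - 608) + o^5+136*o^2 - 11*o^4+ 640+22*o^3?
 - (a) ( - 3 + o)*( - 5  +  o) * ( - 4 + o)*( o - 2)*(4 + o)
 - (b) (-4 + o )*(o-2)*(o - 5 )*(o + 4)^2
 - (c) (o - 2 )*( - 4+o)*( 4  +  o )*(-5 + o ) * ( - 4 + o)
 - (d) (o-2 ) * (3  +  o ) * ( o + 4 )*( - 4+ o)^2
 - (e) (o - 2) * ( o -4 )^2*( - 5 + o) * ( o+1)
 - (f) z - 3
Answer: c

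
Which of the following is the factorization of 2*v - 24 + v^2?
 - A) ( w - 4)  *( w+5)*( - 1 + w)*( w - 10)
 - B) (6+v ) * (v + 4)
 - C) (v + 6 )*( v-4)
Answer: C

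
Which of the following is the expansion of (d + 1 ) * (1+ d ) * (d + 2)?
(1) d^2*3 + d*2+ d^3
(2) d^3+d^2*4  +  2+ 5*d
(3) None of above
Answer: 2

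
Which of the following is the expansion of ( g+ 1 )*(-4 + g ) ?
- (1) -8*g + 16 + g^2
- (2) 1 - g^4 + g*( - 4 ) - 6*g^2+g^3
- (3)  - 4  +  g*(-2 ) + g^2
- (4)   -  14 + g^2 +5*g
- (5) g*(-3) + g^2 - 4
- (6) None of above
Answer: 5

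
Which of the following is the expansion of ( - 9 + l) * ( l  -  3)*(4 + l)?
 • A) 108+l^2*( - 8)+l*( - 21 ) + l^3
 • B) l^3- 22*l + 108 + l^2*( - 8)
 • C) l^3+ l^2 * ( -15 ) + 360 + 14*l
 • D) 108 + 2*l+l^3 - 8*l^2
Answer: A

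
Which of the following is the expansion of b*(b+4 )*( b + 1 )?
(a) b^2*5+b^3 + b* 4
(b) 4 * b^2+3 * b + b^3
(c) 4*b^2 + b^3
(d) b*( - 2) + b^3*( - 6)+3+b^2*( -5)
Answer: a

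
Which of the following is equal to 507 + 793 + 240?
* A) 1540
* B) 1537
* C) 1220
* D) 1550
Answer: A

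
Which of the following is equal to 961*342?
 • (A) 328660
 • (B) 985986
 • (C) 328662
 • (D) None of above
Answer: C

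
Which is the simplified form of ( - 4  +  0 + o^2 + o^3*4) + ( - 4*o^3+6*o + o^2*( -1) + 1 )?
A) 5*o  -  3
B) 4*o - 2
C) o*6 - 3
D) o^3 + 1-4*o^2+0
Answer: C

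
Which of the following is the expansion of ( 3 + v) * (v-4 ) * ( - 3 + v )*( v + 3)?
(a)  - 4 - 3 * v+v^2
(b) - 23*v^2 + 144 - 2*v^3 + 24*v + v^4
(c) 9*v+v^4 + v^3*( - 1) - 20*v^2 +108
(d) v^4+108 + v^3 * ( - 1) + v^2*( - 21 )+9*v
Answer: d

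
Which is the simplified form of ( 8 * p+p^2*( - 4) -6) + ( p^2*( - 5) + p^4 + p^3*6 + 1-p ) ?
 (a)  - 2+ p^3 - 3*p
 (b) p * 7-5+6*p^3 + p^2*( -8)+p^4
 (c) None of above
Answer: c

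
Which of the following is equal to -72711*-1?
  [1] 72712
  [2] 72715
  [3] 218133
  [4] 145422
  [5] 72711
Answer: 5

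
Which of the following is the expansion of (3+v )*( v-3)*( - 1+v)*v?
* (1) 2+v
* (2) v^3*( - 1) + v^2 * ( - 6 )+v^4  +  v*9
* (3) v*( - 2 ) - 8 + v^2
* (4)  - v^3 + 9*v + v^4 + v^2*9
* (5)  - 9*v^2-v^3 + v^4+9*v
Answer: 5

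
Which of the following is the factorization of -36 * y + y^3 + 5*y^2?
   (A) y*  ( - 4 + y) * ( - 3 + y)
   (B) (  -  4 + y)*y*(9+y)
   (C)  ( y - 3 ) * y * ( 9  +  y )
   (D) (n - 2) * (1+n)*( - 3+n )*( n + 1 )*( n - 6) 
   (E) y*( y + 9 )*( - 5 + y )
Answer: B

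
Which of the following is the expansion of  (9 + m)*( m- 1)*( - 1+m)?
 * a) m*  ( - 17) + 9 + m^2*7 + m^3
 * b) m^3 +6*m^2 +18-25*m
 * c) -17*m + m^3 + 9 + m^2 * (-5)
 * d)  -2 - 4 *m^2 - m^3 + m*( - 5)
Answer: a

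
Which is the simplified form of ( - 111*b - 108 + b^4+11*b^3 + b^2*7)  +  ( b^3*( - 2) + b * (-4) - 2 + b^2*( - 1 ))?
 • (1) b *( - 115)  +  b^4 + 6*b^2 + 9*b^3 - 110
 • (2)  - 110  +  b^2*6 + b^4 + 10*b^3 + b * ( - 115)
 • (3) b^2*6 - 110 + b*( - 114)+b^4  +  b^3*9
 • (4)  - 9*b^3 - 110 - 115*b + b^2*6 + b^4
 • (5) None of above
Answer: 1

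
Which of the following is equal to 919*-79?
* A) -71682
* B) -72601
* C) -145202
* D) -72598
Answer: B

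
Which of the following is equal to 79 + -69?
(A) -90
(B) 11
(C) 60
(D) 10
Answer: D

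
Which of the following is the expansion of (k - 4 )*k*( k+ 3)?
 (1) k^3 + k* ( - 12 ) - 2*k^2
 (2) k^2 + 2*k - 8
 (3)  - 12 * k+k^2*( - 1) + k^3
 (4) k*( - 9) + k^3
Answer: 3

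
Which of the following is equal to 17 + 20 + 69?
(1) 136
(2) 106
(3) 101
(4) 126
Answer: 2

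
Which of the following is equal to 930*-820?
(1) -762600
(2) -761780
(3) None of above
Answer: 1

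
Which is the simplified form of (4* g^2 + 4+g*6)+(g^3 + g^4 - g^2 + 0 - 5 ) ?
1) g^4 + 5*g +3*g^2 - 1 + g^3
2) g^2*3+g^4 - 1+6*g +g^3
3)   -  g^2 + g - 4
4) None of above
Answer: 2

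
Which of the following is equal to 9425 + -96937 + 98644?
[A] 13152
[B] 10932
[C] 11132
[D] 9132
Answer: C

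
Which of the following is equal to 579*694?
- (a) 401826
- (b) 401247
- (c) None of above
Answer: a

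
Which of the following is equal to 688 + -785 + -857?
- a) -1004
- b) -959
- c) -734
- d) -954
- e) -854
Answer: d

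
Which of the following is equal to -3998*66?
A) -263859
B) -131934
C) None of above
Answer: C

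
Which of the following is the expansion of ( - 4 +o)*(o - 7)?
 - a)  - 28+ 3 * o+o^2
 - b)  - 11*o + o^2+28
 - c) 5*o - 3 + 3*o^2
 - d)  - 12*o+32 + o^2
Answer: b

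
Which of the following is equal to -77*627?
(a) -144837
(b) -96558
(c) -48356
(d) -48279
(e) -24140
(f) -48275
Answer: d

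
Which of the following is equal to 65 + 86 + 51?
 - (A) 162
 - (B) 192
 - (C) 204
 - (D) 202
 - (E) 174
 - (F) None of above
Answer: D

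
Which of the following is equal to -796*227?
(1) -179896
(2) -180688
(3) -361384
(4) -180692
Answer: 4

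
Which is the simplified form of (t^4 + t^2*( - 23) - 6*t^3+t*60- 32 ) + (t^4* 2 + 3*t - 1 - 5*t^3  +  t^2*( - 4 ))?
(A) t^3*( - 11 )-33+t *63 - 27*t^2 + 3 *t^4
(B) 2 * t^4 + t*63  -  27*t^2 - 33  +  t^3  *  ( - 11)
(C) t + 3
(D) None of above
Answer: A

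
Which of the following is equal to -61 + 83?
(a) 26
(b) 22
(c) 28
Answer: b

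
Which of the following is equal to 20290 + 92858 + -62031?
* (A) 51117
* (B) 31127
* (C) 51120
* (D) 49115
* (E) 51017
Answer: A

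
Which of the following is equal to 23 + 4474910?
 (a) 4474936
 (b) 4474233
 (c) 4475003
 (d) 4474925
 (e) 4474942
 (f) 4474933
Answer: f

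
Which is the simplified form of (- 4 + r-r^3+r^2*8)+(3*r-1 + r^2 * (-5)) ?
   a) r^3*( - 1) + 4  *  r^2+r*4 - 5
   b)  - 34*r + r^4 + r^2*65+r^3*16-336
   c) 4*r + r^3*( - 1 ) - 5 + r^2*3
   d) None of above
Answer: c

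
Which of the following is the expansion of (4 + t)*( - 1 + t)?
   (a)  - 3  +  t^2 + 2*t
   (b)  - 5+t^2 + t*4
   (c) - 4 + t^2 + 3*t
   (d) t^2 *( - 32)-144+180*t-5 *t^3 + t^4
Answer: c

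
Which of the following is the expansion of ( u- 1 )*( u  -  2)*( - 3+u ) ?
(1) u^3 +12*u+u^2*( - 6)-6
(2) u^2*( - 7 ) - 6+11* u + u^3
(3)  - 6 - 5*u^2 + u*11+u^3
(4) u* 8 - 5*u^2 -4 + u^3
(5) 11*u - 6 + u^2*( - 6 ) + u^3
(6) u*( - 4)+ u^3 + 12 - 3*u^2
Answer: 5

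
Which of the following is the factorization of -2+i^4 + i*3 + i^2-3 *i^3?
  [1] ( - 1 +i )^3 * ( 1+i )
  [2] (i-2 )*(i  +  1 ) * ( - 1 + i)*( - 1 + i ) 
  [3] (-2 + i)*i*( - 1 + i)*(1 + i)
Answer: 2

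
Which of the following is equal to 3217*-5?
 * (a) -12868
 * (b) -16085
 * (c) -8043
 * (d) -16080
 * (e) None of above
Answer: b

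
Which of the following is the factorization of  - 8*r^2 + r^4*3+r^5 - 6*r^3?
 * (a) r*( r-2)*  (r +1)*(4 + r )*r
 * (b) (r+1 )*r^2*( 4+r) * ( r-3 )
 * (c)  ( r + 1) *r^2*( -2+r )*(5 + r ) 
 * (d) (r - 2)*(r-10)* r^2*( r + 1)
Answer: a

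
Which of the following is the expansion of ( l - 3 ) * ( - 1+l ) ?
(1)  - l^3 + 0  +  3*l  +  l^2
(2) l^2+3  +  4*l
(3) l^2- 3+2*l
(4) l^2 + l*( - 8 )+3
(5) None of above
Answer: 5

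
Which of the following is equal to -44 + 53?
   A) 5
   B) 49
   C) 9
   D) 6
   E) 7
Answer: C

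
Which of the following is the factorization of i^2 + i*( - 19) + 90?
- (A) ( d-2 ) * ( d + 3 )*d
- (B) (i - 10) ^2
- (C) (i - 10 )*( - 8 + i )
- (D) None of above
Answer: D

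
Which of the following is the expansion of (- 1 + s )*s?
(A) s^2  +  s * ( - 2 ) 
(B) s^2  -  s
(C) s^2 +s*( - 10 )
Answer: B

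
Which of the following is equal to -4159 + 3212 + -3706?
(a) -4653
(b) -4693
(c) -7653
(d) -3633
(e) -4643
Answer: a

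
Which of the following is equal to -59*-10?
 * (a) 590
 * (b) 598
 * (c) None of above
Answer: a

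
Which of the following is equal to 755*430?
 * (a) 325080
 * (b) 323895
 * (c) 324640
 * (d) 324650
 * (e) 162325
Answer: d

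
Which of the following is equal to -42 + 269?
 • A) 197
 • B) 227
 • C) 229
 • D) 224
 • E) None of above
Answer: B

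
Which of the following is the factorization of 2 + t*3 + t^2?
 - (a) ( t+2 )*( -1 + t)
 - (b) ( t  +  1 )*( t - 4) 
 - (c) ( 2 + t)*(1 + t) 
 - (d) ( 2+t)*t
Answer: c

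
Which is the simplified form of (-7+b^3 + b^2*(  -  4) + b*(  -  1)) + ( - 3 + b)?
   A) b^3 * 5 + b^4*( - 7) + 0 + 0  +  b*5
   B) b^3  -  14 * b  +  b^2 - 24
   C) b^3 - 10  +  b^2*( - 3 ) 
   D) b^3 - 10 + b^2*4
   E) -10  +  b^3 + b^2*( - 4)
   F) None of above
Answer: E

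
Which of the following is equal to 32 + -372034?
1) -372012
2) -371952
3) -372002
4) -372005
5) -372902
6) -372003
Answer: 3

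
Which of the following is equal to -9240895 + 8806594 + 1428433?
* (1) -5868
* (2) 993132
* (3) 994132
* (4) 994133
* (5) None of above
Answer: 3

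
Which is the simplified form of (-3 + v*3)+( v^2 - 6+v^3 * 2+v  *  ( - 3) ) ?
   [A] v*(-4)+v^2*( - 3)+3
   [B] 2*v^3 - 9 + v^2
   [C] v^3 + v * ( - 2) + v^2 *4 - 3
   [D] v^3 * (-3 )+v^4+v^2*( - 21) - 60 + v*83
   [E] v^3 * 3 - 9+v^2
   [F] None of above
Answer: B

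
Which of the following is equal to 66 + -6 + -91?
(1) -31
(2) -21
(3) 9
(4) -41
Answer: 1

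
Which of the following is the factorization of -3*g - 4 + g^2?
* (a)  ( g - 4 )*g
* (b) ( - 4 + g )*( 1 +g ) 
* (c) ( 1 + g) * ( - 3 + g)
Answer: b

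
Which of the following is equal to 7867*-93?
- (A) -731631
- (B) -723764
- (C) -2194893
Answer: A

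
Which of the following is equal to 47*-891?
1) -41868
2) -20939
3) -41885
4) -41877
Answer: 4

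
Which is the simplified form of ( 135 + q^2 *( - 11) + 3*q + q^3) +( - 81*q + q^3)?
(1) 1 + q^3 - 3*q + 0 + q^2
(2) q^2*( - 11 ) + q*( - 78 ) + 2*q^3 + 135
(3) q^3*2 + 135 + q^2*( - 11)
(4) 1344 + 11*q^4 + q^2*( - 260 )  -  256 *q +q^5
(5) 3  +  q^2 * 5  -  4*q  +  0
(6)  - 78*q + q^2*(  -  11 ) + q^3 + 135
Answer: 2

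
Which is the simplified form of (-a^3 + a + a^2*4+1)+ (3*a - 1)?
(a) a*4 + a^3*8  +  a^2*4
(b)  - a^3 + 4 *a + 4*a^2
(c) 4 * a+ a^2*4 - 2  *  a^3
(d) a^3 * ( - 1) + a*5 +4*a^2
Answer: b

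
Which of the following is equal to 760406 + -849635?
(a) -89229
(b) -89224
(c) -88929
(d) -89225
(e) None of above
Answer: a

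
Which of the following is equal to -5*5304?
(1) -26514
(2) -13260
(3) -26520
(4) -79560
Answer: 3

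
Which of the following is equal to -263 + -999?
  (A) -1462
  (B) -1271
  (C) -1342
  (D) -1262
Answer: D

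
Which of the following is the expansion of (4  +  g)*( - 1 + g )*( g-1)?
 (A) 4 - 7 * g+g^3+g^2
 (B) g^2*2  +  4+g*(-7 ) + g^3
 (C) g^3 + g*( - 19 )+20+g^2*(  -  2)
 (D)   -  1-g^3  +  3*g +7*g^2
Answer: B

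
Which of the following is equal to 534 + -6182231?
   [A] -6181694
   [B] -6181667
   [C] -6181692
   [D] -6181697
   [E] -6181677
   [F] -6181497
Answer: D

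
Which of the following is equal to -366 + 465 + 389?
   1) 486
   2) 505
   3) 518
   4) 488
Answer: 4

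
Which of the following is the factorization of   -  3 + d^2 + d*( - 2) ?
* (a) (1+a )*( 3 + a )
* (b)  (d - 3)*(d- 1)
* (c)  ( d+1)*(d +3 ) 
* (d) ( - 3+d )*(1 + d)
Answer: d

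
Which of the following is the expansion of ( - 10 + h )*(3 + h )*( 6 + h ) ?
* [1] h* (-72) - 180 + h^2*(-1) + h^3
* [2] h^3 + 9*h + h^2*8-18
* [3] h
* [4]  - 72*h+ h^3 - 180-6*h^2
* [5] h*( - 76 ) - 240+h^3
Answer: 1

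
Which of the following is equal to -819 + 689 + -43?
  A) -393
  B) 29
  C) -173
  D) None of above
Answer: C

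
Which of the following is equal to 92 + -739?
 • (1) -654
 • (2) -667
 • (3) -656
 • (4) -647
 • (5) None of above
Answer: 4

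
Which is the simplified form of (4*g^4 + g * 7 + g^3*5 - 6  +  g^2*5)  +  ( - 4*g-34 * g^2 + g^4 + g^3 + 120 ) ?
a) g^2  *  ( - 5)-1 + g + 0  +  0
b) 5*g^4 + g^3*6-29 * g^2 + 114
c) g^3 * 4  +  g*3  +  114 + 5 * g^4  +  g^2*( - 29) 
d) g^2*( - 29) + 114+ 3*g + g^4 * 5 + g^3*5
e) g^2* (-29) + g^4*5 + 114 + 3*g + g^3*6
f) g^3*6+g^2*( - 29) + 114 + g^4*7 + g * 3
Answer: e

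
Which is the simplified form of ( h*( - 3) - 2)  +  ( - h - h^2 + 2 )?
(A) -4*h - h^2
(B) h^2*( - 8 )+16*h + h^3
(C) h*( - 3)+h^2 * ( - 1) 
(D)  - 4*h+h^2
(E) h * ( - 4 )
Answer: A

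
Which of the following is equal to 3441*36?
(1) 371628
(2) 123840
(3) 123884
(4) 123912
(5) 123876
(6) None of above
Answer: 5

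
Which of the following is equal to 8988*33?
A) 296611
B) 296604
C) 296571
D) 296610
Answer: B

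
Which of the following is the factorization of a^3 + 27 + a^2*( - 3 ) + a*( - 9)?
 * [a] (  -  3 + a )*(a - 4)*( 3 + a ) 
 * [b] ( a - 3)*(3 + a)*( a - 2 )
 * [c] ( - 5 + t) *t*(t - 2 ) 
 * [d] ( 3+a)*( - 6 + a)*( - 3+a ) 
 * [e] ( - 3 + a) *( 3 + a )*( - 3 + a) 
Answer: e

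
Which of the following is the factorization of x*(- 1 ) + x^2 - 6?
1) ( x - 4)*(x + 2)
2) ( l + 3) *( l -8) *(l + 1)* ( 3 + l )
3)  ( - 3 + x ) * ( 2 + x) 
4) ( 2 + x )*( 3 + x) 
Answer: 3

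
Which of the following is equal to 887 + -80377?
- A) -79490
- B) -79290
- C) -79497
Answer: A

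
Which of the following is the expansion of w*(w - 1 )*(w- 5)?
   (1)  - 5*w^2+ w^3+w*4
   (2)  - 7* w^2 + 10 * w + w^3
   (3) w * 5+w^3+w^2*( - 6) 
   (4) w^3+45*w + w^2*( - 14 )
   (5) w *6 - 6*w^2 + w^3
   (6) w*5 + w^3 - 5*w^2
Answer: 3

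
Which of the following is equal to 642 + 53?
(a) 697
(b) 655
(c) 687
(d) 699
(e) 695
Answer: e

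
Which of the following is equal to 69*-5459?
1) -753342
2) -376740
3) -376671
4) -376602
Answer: 3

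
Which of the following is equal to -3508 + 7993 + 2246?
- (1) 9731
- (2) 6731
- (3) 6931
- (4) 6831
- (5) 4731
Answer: 2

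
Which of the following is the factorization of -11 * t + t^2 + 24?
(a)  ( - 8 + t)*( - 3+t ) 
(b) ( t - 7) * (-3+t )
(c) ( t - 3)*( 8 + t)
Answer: a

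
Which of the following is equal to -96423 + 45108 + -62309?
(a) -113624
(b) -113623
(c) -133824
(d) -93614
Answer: a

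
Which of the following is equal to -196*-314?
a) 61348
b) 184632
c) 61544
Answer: c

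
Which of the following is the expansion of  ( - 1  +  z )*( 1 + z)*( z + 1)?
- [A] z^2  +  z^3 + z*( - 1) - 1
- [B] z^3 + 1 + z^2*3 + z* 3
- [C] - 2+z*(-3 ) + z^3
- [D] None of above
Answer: A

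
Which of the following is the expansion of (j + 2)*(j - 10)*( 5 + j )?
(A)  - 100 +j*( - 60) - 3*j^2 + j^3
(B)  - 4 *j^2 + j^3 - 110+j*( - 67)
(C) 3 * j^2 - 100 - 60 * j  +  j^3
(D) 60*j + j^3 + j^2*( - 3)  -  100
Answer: A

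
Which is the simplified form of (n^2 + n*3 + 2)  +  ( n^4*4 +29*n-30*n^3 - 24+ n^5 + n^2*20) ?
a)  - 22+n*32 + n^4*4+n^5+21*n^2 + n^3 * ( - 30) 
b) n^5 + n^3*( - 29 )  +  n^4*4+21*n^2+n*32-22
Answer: a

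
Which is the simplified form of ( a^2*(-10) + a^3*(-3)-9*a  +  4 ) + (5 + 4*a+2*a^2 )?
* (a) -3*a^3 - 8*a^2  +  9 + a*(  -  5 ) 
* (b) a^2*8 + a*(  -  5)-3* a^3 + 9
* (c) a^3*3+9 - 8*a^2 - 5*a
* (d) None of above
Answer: a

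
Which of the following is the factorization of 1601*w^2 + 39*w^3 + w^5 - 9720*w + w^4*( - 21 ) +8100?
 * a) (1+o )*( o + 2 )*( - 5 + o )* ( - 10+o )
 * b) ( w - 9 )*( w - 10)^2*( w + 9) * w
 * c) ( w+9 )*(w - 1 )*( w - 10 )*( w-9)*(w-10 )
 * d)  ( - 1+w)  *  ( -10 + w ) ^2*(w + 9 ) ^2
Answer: c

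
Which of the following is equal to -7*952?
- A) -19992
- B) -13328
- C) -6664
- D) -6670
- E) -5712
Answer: C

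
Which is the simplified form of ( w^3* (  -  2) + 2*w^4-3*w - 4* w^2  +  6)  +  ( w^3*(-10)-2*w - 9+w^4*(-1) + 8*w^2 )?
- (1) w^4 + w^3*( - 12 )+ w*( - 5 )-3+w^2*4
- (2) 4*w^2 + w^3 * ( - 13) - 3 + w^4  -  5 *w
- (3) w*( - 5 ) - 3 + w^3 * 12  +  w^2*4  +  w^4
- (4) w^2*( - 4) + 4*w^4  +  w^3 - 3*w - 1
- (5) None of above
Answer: 1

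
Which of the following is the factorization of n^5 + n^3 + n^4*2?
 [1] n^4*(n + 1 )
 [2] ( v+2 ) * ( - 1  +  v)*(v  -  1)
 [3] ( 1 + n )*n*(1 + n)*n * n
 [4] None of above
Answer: 3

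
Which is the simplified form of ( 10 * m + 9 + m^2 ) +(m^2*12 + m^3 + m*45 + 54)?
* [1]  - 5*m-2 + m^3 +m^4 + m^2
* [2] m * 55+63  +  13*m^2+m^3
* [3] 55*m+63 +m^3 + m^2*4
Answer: 2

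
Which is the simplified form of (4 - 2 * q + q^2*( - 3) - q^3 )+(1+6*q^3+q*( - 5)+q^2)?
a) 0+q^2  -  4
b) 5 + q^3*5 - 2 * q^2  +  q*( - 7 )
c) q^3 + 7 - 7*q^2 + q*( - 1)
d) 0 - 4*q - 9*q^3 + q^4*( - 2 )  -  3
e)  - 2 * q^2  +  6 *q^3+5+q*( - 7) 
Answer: b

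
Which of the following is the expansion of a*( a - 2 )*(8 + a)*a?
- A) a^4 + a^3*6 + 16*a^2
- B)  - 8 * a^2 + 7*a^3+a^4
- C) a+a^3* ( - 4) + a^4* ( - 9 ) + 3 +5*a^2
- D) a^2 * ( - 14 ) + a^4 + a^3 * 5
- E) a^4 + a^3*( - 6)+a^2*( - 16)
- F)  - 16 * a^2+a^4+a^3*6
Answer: F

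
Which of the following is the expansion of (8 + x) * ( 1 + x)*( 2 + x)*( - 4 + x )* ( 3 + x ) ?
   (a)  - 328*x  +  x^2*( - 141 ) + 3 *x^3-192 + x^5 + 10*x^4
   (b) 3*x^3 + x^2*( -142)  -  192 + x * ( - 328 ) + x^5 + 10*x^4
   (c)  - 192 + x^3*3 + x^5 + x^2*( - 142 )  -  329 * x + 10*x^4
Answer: b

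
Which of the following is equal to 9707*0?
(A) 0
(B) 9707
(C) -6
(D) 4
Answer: A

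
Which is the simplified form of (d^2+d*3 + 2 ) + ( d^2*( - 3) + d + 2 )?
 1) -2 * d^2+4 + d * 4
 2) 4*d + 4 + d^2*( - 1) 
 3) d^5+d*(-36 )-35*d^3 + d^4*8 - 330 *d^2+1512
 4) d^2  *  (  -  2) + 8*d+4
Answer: 1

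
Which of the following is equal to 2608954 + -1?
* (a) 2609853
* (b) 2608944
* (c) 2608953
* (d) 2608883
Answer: c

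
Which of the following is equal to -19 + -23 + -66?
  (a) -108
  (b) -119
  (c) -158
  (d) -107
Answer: a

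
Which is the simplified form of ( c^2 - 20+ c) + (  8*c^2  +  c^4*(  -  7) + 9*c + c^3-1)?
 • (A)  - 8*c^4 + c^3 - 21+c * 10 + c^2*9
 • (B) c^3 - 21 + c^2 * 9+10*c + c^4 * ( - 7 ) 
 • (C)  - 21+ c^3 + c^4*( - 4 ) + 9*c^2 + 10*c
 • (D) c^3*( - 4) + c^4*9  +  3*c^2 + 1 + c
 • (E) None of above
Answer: B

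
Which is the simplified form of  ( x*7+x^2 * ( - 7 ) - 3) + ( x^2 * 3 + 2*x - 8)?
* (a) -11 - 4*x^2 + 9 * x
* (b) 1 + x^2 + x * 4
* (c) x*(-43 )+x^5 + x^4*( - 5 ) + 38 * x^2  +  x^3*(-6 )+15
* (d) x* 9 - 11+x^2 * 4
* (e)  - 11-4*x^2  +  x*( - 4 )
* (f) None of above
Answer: a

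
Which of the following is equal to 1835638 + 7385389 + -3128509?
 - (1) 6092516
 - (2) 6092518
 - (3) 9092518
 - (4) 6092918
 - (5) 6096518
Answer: 2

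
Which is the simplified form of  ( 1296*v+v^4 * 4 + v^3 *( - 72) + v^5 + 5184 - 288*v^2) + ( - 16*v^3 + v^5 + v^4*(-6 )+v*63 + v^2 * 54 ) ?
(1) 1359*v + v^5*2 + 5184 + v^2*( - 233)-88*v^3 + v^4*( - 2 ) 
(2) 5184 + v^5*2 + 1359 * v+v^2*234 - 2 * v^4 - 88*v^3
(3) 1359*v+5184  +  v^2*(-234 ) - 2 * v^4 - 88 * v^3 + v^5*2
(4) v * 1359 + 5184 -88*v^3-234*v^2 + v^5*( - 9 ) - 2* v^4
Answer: 3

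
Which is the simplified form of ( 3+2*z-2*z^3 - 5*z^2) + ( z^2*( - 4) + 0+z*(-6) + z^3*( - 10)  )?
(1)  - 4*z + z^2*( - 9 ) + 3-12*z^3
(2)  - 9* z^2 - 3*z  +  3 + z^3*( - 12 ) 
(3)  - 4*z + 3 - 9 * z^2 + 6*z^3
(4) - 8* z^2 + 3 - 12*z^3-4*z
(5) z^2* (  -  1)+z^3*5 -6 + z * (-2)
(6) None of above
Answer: 1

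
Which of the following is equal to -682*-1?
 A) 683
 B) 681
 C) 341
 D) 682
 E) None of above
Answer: D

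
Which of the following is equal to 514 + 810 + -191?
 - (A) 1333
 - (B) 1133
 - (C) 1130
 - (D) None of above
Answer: B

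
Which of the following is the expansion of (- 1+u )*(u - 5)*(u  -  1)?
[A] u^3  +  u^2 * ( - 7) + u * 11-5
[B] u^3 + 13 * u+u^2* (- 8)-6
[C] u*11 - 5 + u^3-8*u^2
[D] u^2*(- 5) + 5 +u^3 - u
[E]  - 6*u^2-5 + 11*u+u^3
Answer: A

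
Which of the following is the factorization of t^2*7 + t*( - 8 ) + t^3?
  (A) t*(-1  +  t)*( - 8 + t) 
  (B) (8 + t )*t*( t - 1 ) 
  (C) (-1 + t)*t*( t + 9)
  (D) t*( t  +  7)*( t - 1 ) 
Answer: B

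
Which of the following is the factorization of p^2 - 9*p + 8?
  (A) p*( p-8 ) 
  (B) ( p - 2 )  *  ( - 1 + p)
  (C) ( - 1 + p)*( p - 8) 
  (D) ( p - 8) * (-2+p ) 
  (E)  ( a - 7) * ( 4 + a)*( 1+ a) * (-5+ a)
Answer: C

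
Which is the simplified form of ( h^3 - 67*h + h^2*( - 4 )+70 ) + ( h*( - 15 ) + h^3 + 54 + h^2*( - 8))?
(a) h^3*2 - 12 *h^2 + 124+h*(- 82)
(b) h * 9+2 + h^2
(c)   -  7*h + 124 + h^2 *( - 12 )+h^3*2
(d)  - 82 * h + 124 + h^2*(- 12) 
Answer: a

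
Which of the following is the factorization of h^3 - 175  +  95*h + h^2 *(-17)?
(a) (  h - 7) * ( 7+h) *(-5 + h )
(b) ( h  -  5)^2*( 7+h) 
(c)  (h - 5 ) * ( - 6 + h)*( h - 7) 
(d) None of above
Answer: d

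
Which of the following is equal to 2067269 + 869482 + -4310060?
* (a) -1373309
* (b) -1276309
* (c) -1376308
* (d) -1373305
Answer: a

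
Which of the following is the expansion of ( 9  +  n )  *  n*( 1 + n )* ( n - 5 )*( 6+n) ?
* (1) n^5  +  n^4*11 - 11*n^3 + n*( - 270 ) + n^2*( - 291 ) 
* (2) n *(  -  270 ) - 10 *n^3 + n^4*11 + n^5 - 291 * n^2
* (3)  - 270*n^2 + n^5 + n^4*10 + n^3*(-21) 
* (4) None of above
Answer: 1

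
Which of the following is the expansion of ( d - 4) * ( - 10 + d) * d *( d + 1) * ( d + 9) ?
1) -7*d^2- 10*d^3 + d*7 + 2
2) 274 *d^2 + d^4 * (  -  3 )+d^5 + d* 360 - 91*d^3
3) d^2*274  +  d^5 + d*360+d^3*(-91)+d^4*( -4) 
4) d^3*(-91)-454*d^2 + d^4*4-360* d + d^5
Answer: 3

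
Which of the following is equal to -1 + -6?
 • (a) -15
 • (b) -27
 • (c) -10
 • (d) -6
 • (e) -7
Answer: e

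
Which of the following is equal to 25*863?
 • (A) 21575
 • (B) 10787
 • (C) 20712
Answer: A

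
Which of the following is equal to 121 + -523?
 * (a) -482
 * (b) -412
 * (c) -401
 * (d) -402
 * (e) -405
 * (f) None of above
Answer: d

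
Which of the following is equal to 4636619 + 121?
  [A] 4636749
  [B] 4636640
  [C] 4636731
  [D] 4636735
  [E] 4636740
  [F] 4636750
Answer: E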